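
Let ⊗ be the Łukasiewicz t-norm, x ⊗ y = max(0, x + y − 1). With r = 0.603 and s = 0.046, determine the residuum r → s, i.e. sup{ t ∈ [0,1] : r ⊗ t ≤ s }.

0.443

The residuum of the Łukasiewicz t-norm gives the supremum: min(1, 1 − 0.603 + 0.046).
1 − 0.603 + 0.046 = 0.443, so t = min(1, 0.443) = 0.443.
Check: 0.603 ⊗ 0.443 = max(0, 0.046) = 0.046 ≤ 0.046.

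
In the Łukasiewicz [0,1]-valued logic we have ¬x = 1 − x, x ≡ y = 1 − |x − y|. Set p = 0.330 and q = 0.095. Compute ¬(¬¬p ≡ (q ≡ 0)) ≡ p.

0.755

¬p = 1 − 0.330 = 0.670
¬¬p = 1 − 0.670 = 0.330
q ≡ 0 = 1 − |0.095 − 0.000| = 1 − 0.095 = 0.905
¬¬p ≡ (q ≡ 0) = 1 − |0.330 − 0.905| = 1 − 0.575 = 0.425
¬(¬¬p ≡ (q ≡ 0)) = 1 − 0.425 = 0.575
¬(¬¬p ≡ (q ≡ 0)) ≡ p = 1 − |0.575 − 0.330| = 1 − 0.245 = 0.755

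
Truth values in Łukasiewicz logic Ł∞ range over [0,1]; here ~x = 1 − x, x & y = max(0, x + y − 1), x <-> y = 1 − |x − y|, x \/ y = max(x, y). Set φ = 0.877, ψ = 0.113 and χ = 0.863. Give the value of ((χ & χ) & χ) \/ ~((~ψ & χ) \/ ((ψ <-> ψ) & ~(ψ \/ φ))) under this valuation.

0.589

χ & χ = max(0, 0.863 + 0.863 − 1) = max(0, 0.726) = 0.726
(χ & χ) & χ = max(0, 0.726 + 0.863 − 1) = max(0, 0.589) = 0.589
~ψ = 1 − 0.113 = 0.887
~ψ & χ = max(0, 0.887 + 0.863 − 1) = max(0, 0.750) = 0.750
ψ <-> ψ = 1 − |0.113 − 0.113| = 1 − 0.000 = 1.000
ψ \/ φ = max(0.113, 0.877) = 0.877
~(ψ \/ φ) = 1 − 0.877 = 0.123
(ψ <-> ψ) & ~(ψ \/ φ) = max(0, 1.000 + 0.123 − 1) = max(0, 0.123) = 0.123
(~ψ & χ) \/ ((ψ <-> ψ) & ~(ψ \/ φ)) = max(0.750, 0.123) = 0.750
~((~ψ & χ) \/ ((ψ <-> ψ) & ~(ψ \/ φ))) = 1 − 0.750 = 0.250
((χ & χ) & χ) \/ ~((~ψ & χ) \/ ((ψ <-> ψ) & ~(ψ \/ φ))) = max(0.589, 0.250) = 0.589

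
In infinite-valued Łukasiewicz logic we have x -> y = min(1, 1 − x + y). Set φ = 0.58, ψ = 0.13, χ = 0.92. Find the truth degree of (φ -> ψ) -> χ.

1.00

φ -> ψ = min(1, 1 − 0.58 + 0.13) = min(1, 0.55) = 0.55
(φ -> ψ) -> χ = min(1, 1 − 0.55 + 0.92) = min(1, 1.37) = 1.00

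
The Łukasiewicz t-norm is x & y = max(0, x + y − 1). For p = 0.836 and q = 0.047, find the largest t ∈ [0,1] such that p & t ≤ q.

The residuum of the Łukasiewicz t-norm gives the supremum: min(1, 1 − 0.836 + 0.047).
1 − 0.836 + 0.047 = 0.211, so t = min(1, 0.211) = 0.211.
Check: 0.836 & 0.211 = max(0, 0.047) = 0.047 ≤ 0.047.

0.211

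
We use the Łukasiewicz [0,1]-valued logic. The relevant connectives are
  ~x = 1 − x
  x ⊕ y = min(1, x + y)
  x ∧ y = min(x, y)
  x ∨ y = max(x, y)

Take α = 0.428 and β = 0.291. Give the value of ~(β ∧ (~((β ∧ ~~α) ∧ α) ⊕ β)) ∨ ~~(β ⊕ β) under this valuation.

~α = 1 − 0.428 = 0.572
~~α = 1 − 0.572 = 0.428
β ∧ ~~α = min(0.291, 0.428) = 0.291
(β ∧ ~~α) ∧ α = min(0.291, 0.428) = 0.291
~((β ∧ ~~α) ∧ α) = 1 − 0.291 = 0.709
~((β ∧ ~~α) ∧ α) ⊕ β = min(1, 0.709 + 0.291) = min(1, 1.000) = 1.000
β ∧ (~((β ∧ ~~α) ∧ α) ⊕ β) = min(0.291, 1.000) = 0.291
~(β ∧ (~((β ∧ ~~α) ∧ α) ⊕ β)) = 1 − 0.291 = 0.709
β ⊕ β = min(1, 0.291 + 0.291) = min(1, 0.582) = 0.582
~(β ⊕ β) = 1 − 0.582 = 0.418
~~(β ⊕ β) = 1 − 0.418 = 0.582
~(β ∧ (~((β ∧ ~~α) ∧ α) ⊕ β)) ∨ ~~(β ⊕ β) = max(0.709, 0.582) = 0.709

0.709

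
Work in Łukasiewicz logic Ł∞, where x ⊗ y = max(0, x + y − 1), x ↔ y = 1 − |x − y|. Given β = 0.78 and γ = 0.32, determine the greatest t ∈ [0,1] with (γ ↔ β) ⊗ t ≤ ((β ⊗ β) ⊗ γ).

γ ↔ β = 1 − |0.32 − 0.78| = 1 − 0.46 = 0.54
So the left factor is γ ↔ β = 0.54.
β ⊗ β = max(0, 0.78 + 0.78 − 1) = max(0, 0.56) = 0.56
(β ⊗ β) ⊗ γ = max(0, 0.56 + 0.32 − 1) = max(0, -0.12) = 0.00
So the right-hand bound is (β ⊗ β) ⊗ γ = 0.00.
The residuum of the Łukasiewicz t-norm gives the supremum: min(1, 1 − 0.54 + 0.00).
1 − 0.54 + 0.00 = 0.46, so t = min(1, 0.46) = 0.46.
Check: 0.54 ⊗ 0.46 = max(0, 0.00) = 0.00 ≤ 0.00.

0.46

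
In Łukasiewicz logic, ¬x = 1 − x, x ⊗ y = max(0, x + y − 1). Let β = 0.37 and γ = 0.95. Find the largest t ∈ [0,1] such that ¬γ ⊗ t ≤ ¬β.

¬γ = 1 − 0.95 = 0.05
So the left factor is ¬γ = 0.05.
¬β = 1 − 0.37 = 0.63
So the right-hand bound is ¬β = 0.63.
The residuum of the Łukasiewicz t-norm gives the supremum: min(1, 1 − 0.05 + 0.63).
1 − 0.05 + 0.63 = 1.58, so t = min(1, 1.58) = 1.00.
Check: 0.05 ⊗ 1.00 = max(0, 0.05) = 0.05 ≤ 0.63.

1.00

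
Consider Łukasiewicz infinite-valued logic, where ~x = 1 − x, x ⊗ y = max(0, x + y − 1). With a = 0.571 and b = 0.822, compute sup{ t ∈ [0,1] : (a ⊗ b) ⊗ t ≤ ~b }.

a ⊗ b = max(0, 0.571 + 0.822 − 1) = max(0, 0.393) = 0.393
So the left factor is a ⊗ b = 0.393.
~b = 1 − 0.822 = 0.178
So the right-hand bound is ~b = 0.178.
The residuum of the Łukasiewicz t-norm gives the supremum: min(1, 1 − 0.393 + 0.178).
1 − 0.393 + 0.178 = 0.785, so t = min(1, 0.785) = 0.785.
Check: 0.393 ⊗ 0.785 = max(0, 0.178) = 0.178 ≤ 0.178.

0.785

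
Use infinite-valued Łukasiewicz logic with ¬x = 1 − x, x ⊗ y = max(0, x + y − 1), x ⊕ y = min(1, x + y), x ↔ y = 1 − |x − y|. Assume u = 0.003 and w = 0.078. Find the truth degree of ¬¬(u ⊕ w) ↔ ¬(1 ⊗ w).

u ⊕ w = min(1, 0.003 + 0.078) = min(1, 0.081) = 0.081
¬(u ⊕ w) = 1 − 0.081 = 0.919
¬¬(u ⊕ w) = 1 − 0.919 = 0.081
1 ⊗ w = max(0, 1.000 + 0.078 − 1) = max(0, 0.078) = 0.078
¬(1 ⊗ w) = 1 − 0.078 = 0.922
¬¬(u ⊕ w) ↔ ¬(1 ⊗ w) = 1 − |0.081 − 0.922| = 1 − 0.841 = 0.159

0.159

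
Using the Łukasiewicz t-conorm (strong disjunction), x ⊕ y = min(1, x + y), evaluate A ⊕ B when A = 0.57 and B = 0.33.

A ⊕ B = min(1, 0.57 + 0.33) = min(1, 0.90) = 0.90
For comparison, the Gödel t-conorm max(x, y) would give 0.57.

0.90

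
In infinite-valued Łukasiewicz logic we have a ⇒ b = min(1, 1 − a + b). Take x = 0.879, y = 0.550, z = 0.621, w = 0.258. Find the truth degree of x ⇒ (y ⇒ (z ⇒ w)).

z ⇒ w = min(1, 1 − 0.621 + 0.258) = min(1, 0.637) = 0.637
y ⇒ (z ⇒ w) = min(1, 1 − 0.550 + 0.637) = min(1, 1.087) = 1.000
x ⇒ (y ⇒ (z ⇒ w)) = min(1, 1 − 0.879 + 1.000) = min(1, 1.121) = 1.000

1.000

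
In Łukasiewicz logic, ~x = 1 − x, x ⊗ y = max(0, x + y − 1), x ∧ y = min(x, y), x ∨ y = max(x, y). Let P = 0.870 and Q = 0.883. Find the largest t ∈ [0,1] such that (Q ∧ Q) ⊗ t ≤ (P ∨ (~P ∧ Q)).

0.987

Q ∧ Q = min(0.883, 0.883) = 0.883
So the left factor is Q ∧ Q = 0.883.
~P = 1 − 0.870 = 0.130
~P ∧ Q = min(0.130, 0.883) = 0.130
P ∨ (~P ∧ Q) = max(0.870, 0.130) = 0.870
So the right-hand bound is P ∨ (~P ∧ Q) = 0.870.
The residuum of the Łukasiewicz t-norm gives the supremum: min(1, 1 − 0.883 + 0.870).
1 − 0.883 + 0.870 = 0.987, so t = min(1, 0.987) = 0.987.
Check: 0.883 ⊗ 0.987 = max(0, 0.870) = 0.870 ≤ 0.870.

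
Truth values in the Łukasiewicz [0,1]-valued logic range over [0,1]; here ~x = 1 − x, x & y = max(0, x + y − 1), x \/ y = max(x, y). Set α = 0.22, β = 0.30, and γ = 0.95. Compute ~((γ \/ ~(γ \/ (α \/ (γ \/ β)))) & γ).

0.10

γ \/ β = max(0.95, 0.30) = 0.95
α \/ (γ \/ β) = max(0.22, 0.95) = 0.95
γ \/ (α \/ (γ \/ β)) = max(0.95, 0.95) = 0.95
~(γ \/ (α \/ (γ \/ β))) = 1 − 0.95 = 0.05
γ \/ ~(γ \/ (α \/ (γ \/ β))) = max(0.95, 0.05) = 0.95
(γ \/ ~(γ \/ (α \/ (γ \/ β)))) & γ = max(0, 0.95 + 0.95 − 1) = max(0, 0.90) = 0.90
~((γ \/ ~(γ \/ (α \/ (γ \/ β)))) & γ) = 1 − 0.90 = 0.10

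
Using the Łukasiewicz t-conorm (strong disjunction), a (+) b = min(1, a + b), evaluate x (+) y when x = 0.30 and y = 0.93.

x (+) y = min(1, 0.30 + 0.93) = min(1, 1.23) = 1.00
For comparison, the Gödel t-conorm max(a, b) would give 0.93.

1.00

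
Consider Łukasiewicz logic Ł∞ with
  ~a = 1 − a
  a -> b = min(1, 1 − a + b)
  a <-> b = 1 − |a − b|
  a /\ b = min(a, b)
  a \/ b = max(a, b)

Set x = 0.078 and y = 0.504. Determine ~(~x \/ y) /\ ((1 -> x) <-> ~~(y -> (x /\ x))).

0.078

~x = 1 − 0.078 = 0.922
~x \/ y = max(0.922, 0.504) = 0.922
~(~x \/ y) = 1 − 0.922 = 0.078
1 -> x = min(1, 1 − 1.000 + 0.078) = min(1, 0.078) = 0.078
x /\ x = min(0.078, 0.078) = 0.078
y -> (x /\ x) = min(1, 1 − 0.504 + 0.078) = min(1, 0.574) = 0.574
~(y -> (x /\ x)) = 1 − 0.574 = 0.426
~~(y -> (x /\ x)) = 1 − 0.426 = 0.574
(1 -> x) <-> ~~(y -> (x /\ x)) = 1 − |0.078 − 0.574| = 1 − 0.496 = 0.504
~(~x \/ y) /\ ((1 -> x) <-> ~~(y -> (x /\ x))) = min(0.078, 0.504) = 0.078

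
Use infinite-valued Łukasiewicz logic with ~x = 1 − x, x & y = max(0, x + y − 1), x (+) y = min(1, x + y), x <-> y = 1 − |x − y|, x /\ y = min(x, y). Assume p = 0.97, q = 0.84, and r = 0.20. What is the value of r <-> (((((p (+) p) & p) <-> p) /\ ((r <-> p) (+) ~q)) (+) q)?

p (+) p = min(1, 0.97 + 0.97) = min(1, 1.94) = 1.00
(p (+) p) & p = max(0, 1.00 + 0.97 − 1) = max(0, 0.97) = 0.97
((p (+) p) & p) <-> p = 1 − |0.97 − 0.97| = 1 − 0.00 = 1.00
r <-> p = 1 − |0.20 − 0.97| = 1 − 0.77 = 0.23
~q = 1 − 0.84 = 0.16
(r <-> p) (+) ~q = min(1, 0.23 + 0.16) = min(1, 0.39) = 0.39
(((p (+) p) & p) <-> p) /\ ((r <-> p) (+) ~q) = min(1.00, 0.39) = 0.39
((((p (+) p) & p) <-> p) /\ ((r <-> p) (+) ~q)) (+) q = min(1, 0.39 + 0.84) = min(1, 1.23) = 1.00
r <-> (((((p (+) p) & p) <-> p) /\ ((r <-> p) (+) ~q)) (+) q) = 1 − |0.20 − 1.00| = 1 − 0.80 = 0.20

0.20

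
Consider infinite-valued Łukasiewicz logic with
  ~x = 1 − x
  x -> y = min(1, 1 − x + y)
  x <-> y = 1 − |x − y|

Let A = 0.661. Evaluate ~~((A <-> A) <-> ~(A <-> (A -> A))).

0.339

A <-> A = 1 − |0.661 − 0.661| = 1 − 0.000 = 1.000
A -> A = min(1, 1 − 0.661 + 0.661) = min(1, 1.000) = 1.000
A <-> (A -> A) = 1 − |0.661 − 1.000| = 1 − 0.339 = 0.661
~(A <-> (A -> A)) = 1 − 0.661 = 0.339
(A <-> A) <-> ~(A <-> (A -> A)) = 1 − |1.000 − 0.339| = 1 − 0.661 = 0.339
~((A <-> A) <-> ~(A <-> (A -> A))) = 1 − 0.339 = 0.661
~~((A <-> A) <-> ~(A <-> (A -> A))) = 1 − 0.661 = 0.339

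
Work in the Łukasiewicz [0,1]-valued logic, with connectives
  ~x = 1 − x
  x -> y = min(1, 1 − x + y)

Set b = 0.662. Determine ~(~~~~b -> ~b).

0.324

~b = 1 − 0.662 = 0.338
~~b = 1 − 0.338 = 0.662
~~~b = 1 − 0.662 = 0.338
~~~~b = 1 − 0.338 = 0.662
~~~~b -> ~b = min(1, 1 − 0.662 + 0.338) = min(1, 0.676) = 0.676
~(~~~~b -> ~b) = 1 − 0.676 = 0.324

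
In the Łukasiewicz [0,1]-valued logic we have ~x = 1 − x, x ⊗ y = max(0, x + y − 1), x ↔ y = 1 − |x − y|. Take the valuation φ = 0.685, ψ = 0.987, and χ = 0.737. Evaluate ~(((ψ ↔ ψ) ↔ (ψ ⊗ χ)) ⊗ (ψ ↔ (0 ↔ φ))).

ψ ↔ ψ = 1 − |0.987 − 0.987| = 1 − 0.000 = 1.000
ψ ⊗ χ = max(0, 0.987 + 0.737 − 1) = max(0, 0.724) = 0.724
(ψ ↔ ψ) ↔ (ψ ⊗ χ) = 1 − |1.000 − 0.724| = 1 − 0.276 = 0.724
0 ↔ φ = 1 − |0.000 − 0.685| = 1 − 0.685 = 0.315
ψ ↔ (0 ↔ φ) = 1 − |0.987 − 0.315| = 1 − 0.672 = 0.328
((ψ ↔ ψ) ↔ (ψ ⊗ χ)) ⊗ (ψ ↔ (0 ↔ φ)) = max(0, 0.724 + 0.328 − 1) = max(0, 0.052) = 0.052
~(((ψ ↔ ψ) ↔ (ψ ⊗ χ)) ⊗ (ψ ↔ (0 ↔ φ))) = 1 − 0.052 = 0.948

0.948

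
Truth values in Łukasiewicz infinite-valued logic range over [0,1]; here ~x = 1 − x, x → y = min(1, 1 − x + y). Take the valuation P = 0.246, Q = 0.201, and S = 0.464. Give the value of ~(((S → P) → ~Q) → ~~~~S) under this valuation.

S → P = min(1, 1 − 0.464 + 0.246) = min(1, 0.782) = 0.782
~Q = 1 − 0.201 = 0.799
(S → P) → ~Q = min(1, 1 − 0.782 + 0.799) = min(1, 1.017) = 1.000
~S = 1 − 0.464 = 0.536
~~S = 1 − 0.536 = 0.464
~~~S = 1 − 0.464 = 0.536
~~~~S = 1 − 0.536 = 0.464
((S → P) → ~Q) → ~~~~S = min(1, 1 − 1.000 + 0.464) = min(1, 0.464) = 0.464
~(((S → P) → ~Q) → ~~~~S) = 1 − 0.464 = 0.536

0.536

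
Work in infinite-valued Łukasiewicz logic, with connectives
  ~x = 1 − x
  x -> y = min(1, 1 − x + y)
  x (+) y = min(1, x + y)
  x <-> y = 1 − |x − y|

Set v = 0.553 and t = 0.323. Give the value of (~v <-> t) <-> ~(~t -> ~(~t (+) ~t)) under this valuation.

0.801

~v = 1 − 0.553 = 0.447
~v <-> t = 1 − |0.447 − 0.323| = 1 − 0.124 = 0.876
~t = 1 − 0.323 = 0.677
~t (+) ~t = min(1, 0.677 + 0.677) = min(1, 1.354) = 1.000
~(~t (+) ~t) = 1 − 1.000 = 0.000
~t -> ~(~t (+) ~t) = min(1, 1 − 0.677 + 0.000) = min(1, 0.323) = 0.323
~(~t -> ~(~t (+) ~t)) = 1 − 0.323 = 0.677
(~v <-> t) <-> ~(~t -> ~(~t (+) ~t)) = 1 − |0.876 − 0.677| = 1 − 0.199 = 0.801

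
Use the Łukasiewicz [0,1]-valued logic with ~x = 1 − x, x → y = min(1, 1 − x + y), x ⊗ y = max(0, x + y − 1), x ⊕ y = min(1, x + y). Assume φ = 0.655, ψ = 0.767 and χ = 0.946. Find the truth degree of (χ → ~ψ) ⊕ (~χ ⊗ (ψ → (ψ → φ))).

0.341

~ψ = 1 − 0.767 = 0.233
χ → ~ψ = min(1, 1 − 0.946 + 0.233) = min(1, 0.287) = 0.287
~χ = 1 − 0.946 = 0.054
ψ → φ = min(1, 1 − 0.767 + 0.655) = min(1, 0.888) = 0.888
ψ → (ψ → φ) = min(1, 1 − 0.767 + 0.888) = min(1, 1.121) = 1.000
~χ ⊗ (ψ → (ψ → φ)) = max(0, 0.054 + 1.000 − 1) = max(0, 0.054) = 0.054
(χ → ~ψ) ⊕ (~χ ⊗ (ψ → (ψ → φ))) = min(1, 0.287 + 0.054) = min(1, 0.341) = 0.341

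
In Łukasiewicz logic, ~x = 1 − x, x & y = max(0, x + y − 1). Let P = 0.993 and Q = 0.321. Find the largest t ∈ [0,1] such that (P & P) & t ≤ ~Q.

P & P = max(0, 0.993 + 0.993 − 1) = max(0, 0.986) = 0.986
So the left factor is P & P = 0.986.
~Q = 1 − 0.321 = 0.679
So the right-hand bound is ~Q = 0.679.
The residuum of the Łukasiewicz t-norm gives the supremum: min(1, 1 − 0.986 + 0.679).
1 − 0.986 + 0.679 = 0.693, so t = min(1, 0.693) = 0.693.
Check: 0.986 & 0.693 = max(0, 0.679) = 0.679 ≤ 0.679.

0.693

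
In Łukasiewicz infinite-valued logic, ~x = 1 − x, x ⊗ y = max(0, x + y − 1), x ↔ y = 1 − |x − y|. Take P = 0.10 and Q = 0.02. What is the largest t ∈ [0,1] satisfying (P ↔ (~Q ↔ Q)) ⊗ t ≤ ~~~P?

~Q = 1 − 0.02 = 0.98
~Q ↔ Q = 1 − |0.98 − 0.02| = 1 − 0.96 = 0.04
P ↔ (~Q ↔ Q) = 1 − |0.10 − 0.04| = 1 − 0.06 = 0.94
So the left factor is P ↔ (~Q ↔ Q) = 0.94.
~P = 1 − 0.10 = 0.90
~~P = 1 − 0.90 = 0.10
~~~P = 1 − 0.10 = 0.90
So the right-hand bound is ~~~P = 0.90.
The residuum of the Łukasiewicz t-norm gives the supremum: min(1, 1 − 0.94 + 0.90).
1 − 0.94 + 0.90 = 0.96, so t = min(1, 0.96) = 0.96.
Check: 0.94 ⊗ 0.96 = max(0, 0.90) = 0.90 ≤ 0.90.

0.96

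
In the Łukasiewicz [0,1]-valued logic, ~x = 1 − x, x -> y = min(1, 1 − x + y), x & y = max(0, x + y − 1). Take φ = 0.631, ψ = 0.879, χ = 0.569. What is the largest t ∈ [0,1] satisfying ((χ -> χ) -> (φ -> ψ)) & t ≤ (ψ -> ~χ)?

0.552

χ -> χ = min(1, 1 − 0.569 + 0.569) = min(1, 1.000) = 1.000
φ -> ψ = min(1, 1 − 0.631 + 0.879) = min(1, 1.248) = 1.000
(χ -> χ) -> (φ -> ψ) = min(1, 1 − 1.000 + 1.000) = min(1, 1.000) = 1.000
So the left factor is (χ -> χ) -> (φ -> ψ) = 1.000.
~χ = 1 − 0.569 = 0.431
ψ -> ~χ = min(1, 1 − 0.879 + 0.431) = min(1, 0.552) = 0.552
So the right-hand bound is ψ -> ~χ = 0.552.
The residuum of the Łukasiewicz t-norm gives the supremum: min(1, 1 − 1.000 + 0.552).
1 − 1.000 + 0.552 = 0.552, so t = min(1, 0.552) = 0.552.
Check: 1.000 & 0.552 = max(0, 0.552) = 0.552 ≤ 0.552.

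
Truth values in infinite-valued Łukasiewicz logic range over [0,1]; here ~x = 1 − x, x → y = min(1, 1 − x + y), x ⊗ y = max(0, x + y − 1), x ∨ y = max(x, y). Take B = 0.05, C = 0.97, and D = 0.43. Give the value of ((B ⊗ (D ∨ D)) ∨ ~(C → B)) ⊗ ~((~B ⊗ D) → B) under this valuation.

0.25

D ∨ D = max(0.43, 0.43) = 0.43
B ⊗ (D ∨ D) = max(0, 0.05 + 0.43 − 1) = max(0, -0.52) = 0.00
C → B = min(1, 1 − 0.97 + 0.05) = min(1, 0.08) = 0.08
~(C → B) = 1 − 0.08 = 0.92
(B ⊗ (D ∨ D)) ∨ ~(C → B) = max(0.00, 0.92) = 0.92
~B = 1 − 0.05 = 0.95
~B ⊗ D = max(0, 0.95 + 0.43 − 1) = max(0, 0.38) = 0.38
(~B ⊗ D) → B = min(1, 1 − 0.38 + 0.05) = min(1, 0.67) = 0.67
~((~B ⊗ D) → B) = 1 − 0.67 = 0.33
((B ⊗ (D ∨ D)) ∨ ~(C → B)) ⊗ ~((~B ⊗ D) → B) = max(0, 0.92 + 0.33 − 1) = max(0, 0.25) = 0.25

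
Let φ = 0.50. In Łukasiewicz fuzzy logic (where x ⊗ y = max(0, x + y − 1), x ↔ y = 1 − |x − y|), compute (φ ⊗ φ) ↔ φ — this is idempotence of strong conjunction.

0.50

φ ⊗ φ = max(0, 0.50 + 0.50 − 1) = max(0, 0.00) = 0.00
(φ ⊗ φ) ↔ φ = 1 − |0.00 − 0.50| = 1 − 0.50 = 0.50
(The value 0.50 < 1 shows this instance is not satisfied; fails in Ł∞ since a ⊗ a = max(0, 2a−1) ≠ a in general.)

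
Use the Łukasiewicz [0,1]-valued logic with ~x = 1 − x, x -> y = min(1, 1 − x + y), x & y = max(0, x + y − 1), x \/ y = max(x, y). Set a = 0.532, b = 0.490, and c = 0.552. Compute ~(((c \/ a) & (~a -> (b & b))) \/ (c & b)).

c \/ a = max(0.552, 0.532) = 0.552
~a = 1 − 0.532 = 0.468
b & b = max(0, 0.490 + 0.490 − 1) = max(0, -0.020) = 0.000
~a -> (b & b) = min(1, 1 − 0.468 + 0.000) = min(1, 0.532) = 0.532
(c \/ a) & (~a -> (b & b)) = max(0, 0.552 + 0.532 − 1) = max(0, 0.084) = 0.084
c & b = max(0, 0.552 + 0.490 − 1) = max(0, 0.042) = 0.042
((c \/ a) & (~a -> (b & b))) \/ (c & b) = max(0.084, 0.042) = 0.084
~(((c \/ a) & (~a -> (b & b))) \/ (c & b)) = 1 − 0.084 = 0.916

0.916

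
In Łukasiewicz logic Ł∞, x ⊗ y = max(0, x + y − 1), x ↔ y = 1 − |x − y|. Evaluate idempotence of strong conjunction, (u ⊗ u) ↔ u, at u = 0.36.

0.64

u ⊗ u = max(0, 0.36 + 0.36 − 1) = max(0, -0.28) = 0.00
(u ⊗ u) ↔ u = 1 − |0.00 − 0.36| = 1 − 0.36 = 0.64
(The value 0.64 < 1 shows this instance is not satisfied; fails in Ł∞ since a ⊗ a = max(0, 2a−1) ≠ a in general.)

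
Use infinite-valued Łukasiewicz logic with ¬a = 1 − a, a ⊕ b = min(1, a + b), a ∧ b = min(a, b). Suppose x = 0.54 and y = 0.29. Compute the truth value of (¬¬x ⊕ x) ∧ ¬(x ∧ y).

0.71

¬x = 1 − 0.54 = 0.46
¬¬x = 1 − 0.46 = 0.54
¬¬x ⊕ x = min(1, 0.54 + 0.54) = min(1, 1.08) = 1.00
x ∧ y = min(0.54, 0.29) = 0.29
¬(x ∧ y) = 1 − 0.29 = 0.71
(¬¬x ⊕ x) ∧ ¬(x ∧ y) = min(1.00, 0.71) = 0.71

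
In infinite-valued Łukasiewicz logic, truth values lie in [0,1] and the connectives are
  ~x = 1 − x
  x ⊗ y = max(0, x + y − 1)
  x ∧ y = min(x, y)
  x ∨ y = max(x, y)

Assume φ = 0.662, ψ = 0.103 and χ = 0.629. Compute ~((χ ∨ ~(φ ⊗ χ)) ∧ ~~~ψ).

φ ⊗ χ = max(0, 0.662 + 0.629 − 1) = max(0, 0.291) = 0.291
~(φ ⊗ χ) = 1 − 0.291 = 0.709
χ ∨ ~(φ ⊗ χ) = max(0.629, 0.709) = 0.709
~ψ = 1 − 0.103 = 0.897
~~ψ = 1 − 0.897 = 0.103
~~~ψ = 1 − 0.103 = 0.897
(χ ∨ ~(φ ⊗ χ)) ∧ ~~~ψ = min(0.709, 0.897) = 0.709
~((χ ∨ ~(φ ⊗ χ)) ∧ ~~~ψ) = 1 − 0.709 = 0.291

0.291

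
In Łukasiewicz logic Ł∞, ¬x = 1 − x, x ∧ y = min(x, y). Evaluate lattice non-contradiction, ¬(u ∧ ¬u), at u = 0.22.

0.78

¬u = 1 − 0.22 = 0.78
u ∧ ¬u = min(0.22, 0.78) = 0.22
¬(u ∧ ¬u) = 1 − 0.22 = 0.78
(The value 0.78 < 1 shows this instance is not satisfied; not a Ł∞-tautology — its value is 1 − min(a, 1−a).)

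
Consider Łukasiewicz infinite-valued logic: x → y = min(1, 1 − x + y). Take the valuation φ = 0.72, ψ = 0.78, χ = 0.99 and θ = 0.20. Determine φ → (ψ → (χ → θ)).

χ → θ = min(1, 1 − 0.99 + 0.20) = min(1, 0.21) = 0.21
ψ → (χ → θ) = min(1, 1 − 0.78 + 0.21) = min(1, 0.43) = 0.43
φ → (ψ → (χ → θ)) = min(1, 1 − 0.72 + 0.43) = min(1, 0.71) = 0.71

0.71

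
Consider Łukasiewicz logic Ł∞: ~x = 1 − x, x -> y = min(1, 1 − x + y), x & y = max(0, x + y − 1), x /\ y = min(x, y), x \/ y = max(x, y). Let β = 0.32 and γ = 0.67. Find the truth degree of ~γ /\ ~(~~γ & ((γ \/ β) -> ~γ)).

0.33

~γ = 1 − 0.67 = 0.33
~~γ = 1 − 0.33 = 0.67
γ \/ β = max(0.67, 0.32) = 0.67
(γ \/ β) -> ~γ = min(1, 1 − 0.67 + 0.33) = min(1, 0.66) = 0.66
~~γ & ((γ \/ β) -> ~γ) = max(0, 0.67 + 0.66 − 1) = max(0, 0.33) = 0.33
~(~~γ & ((γ \/ β) -> ~γ)) = 1 − 0.33 = 0.67
~γ /\ ~(~~γ & ((γ \/ β) -> ~γ)) = min(0.33, 0.67) = 0.33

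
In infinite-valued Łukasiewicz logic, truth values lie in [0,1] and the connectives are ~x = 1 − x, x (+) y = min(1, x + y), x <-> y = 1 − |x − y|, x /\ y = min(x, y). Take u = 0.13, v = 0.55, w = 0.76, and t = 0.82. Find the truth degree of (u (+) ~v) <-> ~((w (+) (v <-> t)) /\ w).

0.66

~v = 1 − 0.55 = 0.45
u (+) ~v = min(1, 0.13 + 0.45) = min(1, 0.58) = 0.58
v <-> t = 1 − |0.55 − 0.82| = 1 − 0.27 = 0.73
w (+) (v <-> t) = min(1, 0.76 + 0.73) = min(1, 1.49) = 1.00
(w (+) (v <-> t)) /\ w = min(1.00, 0.76) = 0.76
~((w (+) (v <-> t)) /\ w) = 1 − 0.76 = 0.24
(u (+) ~v) <-> ~((w (+) (v <-> t)) /\ w) = 1 − |0.58 − 0.24| = 1 − 0.34 = 0.66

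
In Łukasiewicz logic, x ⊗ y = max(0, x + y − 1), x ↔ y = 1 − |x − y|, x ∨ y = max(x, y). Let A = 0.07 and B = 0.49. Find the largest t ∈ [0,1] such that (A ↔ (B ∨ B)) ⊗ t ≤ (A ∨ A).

0.49

B ∨ B = max(0.49, 0.49) = 0.49
A ↔ (B ∨ B) = 1 − |0.07 − 0.49| = 1 − 0.42 = 0.58
So the left factor is A ↔ (B ∨ B) = 0.58.
A ∨ A = max(0.07, 0.07) = 0.07
So the right-hand bound is A ∨ A = 0.07.
The residuum of the Łukasiewicz t-norm gives the supremum: min(1, 1 − 0.58 + 0.07).
1 − 0.58 + 0.07 = 0.49, so t = min(1, 0.49) = 0.49.
Check: 0.58 ⊗ 0.49 = max(0, 0.07) = 0.07 ≤ 0.07.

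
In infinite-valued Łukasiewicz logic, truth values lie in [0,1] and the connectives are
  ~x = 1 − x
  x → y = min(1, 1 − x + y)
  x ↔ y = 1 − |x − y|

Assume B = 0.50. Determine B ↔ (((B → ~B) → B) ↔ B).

0.50

~B = 1 − 0.50 = 0.50
B → ~B = min(1, 1 − 0.50 + 0.50) = min(1, 1.00) = 1.00
(B → ~B) → B = min(1, 1 − 1.00 + 0.50) = min(1, 0.50) = 0.50
((B → ~B) → B) ↔ B = 1 − |0.50 − 0.50| = 1 − 0.00 = 1.00
B ↔ (((B → ~B) → B) ↔ B) = 1 − |0.50 − 1.00| = 1 − 0.50 = 0.50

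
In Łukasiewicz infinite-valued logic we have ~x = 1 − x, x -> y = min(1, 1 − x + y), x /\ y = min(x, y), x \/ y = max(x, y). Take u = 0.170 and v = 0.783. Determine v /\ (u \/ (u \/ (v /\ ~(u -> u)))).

u -> u = min(1, 1 − 0.170 + 0.170) = min(1, 1.000) = 1.000
~(u -> u) = 1 − 1.000 = 0.000
v /\ ~(u -> u) = min(0.783, 0.000) = 0.000
u \/ (v /\ ~(u -> u)) = max(0.170, 0.000) = 0.170
u \/ (u \/ (v /\ ~(u -> u))) = max(0.170, 0.170) = 0.170
v /\ (u \/ (u \/ (v /\ ~(u -> u)))) = min(0.783, 0.170) = 0.170

0.170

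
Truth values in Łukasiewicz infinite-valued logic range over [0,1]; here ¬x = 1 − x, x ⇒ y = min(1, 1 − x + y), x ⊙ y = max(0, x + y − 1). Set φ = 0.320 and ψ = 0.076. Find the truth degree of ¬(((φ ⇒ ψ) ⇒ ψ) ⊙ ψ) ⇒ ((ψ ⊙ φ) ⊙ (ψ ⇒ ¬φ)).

φ ⇒ ψ = min(1, 1 − 0.320 + 0.076) = min(1, 0.756) = 0.756
(φ ⇒ ψ) ⇒ ψ = min(1, 1 − 0.756 + 0.076) = min(1, 0.320) = 0.320
((φ ⇒ ψ) ⇒ ψ) ⊙ ψ = max(0, 0.320 + 0.076 − 1) = max(0, -0.604) = 0.000
¬(((φ ⇒ ψ) ⇒ ψ) ⊙ ψ) = 1 − 0.000 = 1.000
ψ ⊙ φ = max(0, 0.076 + 0.320 − 1) = max(0, -0.604) = 0.000
¬φ = 1 − 0.320 = 0.680
ψ ⇒ ¬φ = min(1, 1 − 0.076 + 0.680) = min(1, 1.604) = 1.000
(ψ ⊙ φ) ⊙ (ψ ⇒ ¬φ) = max(0, 0.000 + 1.000 − 1) = max(0, 0.000) = 0.000
¬(((φ ⇒ ψ) ⇒ ψ) ⊙ ψ) ⇒ ((ψ ⊙ φ) ⊙ (ψ ⇒ ¬φ)) = min(1, 1 − 1.000 + 0.000) = min(1, 0.000) = 0.000

0.000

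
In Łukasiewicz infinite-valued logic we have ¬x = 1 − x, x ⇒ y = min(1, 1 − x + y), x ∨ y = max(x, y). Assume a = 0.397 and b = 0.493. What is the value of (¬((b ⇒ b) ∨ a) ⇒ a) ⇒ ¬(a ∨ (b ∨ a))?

0.507

b ⇒ b = min(1, 1 − 0.493 + 0.493) = min(1, 1.000) = 1.000
(b ⇒ b) ∨ a = max(1.000, 0.397) = 1.000
¬((b ⇒ b) ∨ a) = 1 − 1.000 = 0.000
¬((b ⇒ b) ∨ a) ⇒ a = min(1, 1 − 0.000 + 0.397) = min(1, 1.397) = 1.000
b ∨ a = max(0.493, 0.397) = 0.493
a ∨ (b ∨ a) = max(0.397, 0.493) = 0.493
¬(a ∨ (b ∨ a)) = 1 − 0.493 = 0.507
(¬((b ⇒ b) ∨ a) ⇒ a) ⇒ ¬(a ∨ (b ∨ a)) = min(1, 1 − 1.000 + 0.507) = min(1, 0.507) = 0.507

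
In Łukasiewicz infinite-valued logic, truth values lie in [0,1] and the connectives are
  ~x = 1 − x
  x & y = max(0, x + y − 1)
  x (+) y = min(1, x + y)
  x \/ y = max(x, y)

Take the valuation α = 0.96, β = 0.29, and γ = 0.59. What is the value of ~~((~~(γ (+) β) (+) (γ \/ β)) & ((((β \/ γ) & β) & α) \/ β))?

γ (+) β = min(1, 0.59 + 0.29) = min(1, 0.88) = 0.88
~(γ (+) β) = 1 − 0.88 = 0.12
~~(γ (+) β) = 1 − 0.12 = 0.88
γ \/ β = max(0.59, 0.29) = 0.59
~~(γ (+) β) (+) (γ \/ β) = min(1, 0.88 + 0.59) = min(1, 1.47) = 1.00
β \/ γ = max(0.29, 0.59) = 0.59
(β \/ γ) & β = max(0, 0.59 + 0.29 − 1) = max(0, -0.12) = 0.00
((β \/ γ) & β) & α = max(0, 0.00 + 0.96 − 1) = max(0, -0.04) = 0.00
(((β \/ γ) & β) & α) \/ β = max(0.00, 0.29) = 0.29
(~~(γ (+) β) (+) (γ \/ β)) & ((((β \/ γ) & β) & α) \/ β) = max(0, 1.00 + 0.29 − 1) = max(0, 0.29) = 0.29
~((~~(γ (+) β) (+) (γ \/ β)) & ((((β \/ γ) & β) & α) \/ β)) = 1 − 0.29 = 0.71
~~((~~(γ (+) β) (+) (γ \/ β)) & ((((β \/ γ) & β) & α) \/ β)) = 1 − 0.71 = 0.29

0.29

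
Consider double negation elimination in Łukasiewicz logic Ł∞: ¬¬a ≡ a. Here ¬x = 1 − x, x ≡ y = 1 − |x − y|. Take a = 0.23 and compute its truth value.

¬a = 1 − 0.23 = 0.77
¬¬a = 1 − 0.77 = 0.23
¬¬a ≡ a = 1 − |0.23 − 0.23| = 1 − 0.00 = 1.00
(As expected: always 1 in Ł∞ since negation is involutive.)

1.00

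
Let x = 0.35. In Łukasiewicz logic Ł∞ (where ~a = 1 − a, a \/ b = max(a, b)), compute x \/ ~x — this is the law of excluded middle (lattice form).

0.65

~x = 1 − 0.35 = 0.65
x \/ ~x = max(0.35, 0.65) = 0.65
(The value 0.65 < 1 shows this instance is not satisfied; not a Ł∞-tautology — its value is max(a, 1−a).)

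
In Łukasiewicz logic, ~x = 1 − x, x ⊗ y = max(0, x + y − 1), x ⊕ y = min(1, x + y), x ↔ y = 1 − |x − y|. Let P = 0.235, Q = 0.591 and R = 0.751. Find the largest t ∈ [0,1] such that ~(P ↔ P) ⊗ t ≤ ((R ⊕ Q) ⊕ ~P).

1.000

P ↔ P = 1 − |0.235 − 0.235| = 1 − 0.000 = 1.000
~(P ↔ P) = 1 − 1.000 = 0.000
So the left factor is ~(P ↔ P) = 0.000.
R ⊕ Q = min(1, 0.751 + 0.591) = min(1, 1.342) = 1.000
~P = 1 − 0.235 = 0.765
(R ⊕ Q) ⊕ ~P = min(1, 1.000 + 0.765) = min(1, 1.765) = 1.000
So the right-hand bound is (R ⊕ Q) ⊕ ~P = 1.000.
The residuum of the Łukasiewicz t-norm gives the supremum: min(1, 1 − 0.000 + 1.000).
1 − 0.000 + 1.000 = 2.000, so t = min(1, 2.000) = 1.000.
Check: 0.000 ⊗ 1.000 = max(0, 0.000) = 0.000 ≤ 1.000.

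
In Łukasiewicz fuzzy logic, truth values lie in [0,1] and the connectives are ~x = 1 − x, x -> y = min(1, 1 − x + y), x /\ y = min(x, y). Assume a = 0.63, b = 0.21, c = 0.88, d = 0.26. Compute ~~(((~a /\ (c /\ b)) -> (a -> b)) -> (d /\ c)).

~a = 1 − 0.63 = 0.37
c /\ b = min(0.88, 0.21) = 0.21
~a /\ (c /\ b) = min(0.37, 0.21) = 0.21
a -> b = min(1, 1 − 0.63 + 0.21) = min(1, 0.58) = 0.58
(~a /\ (c /\ b)) -> (a -> b) = min(1, 1 − 0.21 + 0.58) = min(1, 1.37) = 1.00
d /\ c = min(0.26, 0.88) = 0.26
((~a /\ (c /\ b)) -> (a -> b)) -> (d /\ c) = min(1, 1 − 1.00 + 0.26) = min(1, 0.26) = 0.26
~(((~a /\ (c /\ b)) -> (a -> b)) -> (d /\ c)) = 1 − 0.26 = 0.74
~~(((~a /\ (c /\ b)) -> (a -> b)) -> (d /\ c)) = 1 − 0.74 = 0.26

0.26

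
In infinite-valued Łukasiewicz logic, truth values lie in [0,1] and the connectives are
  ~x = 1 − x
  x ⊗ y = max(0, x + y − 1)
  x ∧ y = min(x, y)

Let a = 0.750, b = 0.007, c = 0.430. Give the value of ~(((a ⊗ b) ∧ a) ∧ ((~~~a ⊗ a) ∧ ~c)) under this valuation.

1.000

a ⊗ b = max(0, 0.750 + 0.007 − 1) = max(0, -0.243) = 0.000
(a ⊗ b) ∧ a = min(0.000, 0.750) = 0.000
~a = 1 − 0.750 = 0.250
~~a = 1 − 0.250 = 0.750
~~~a = 1 − 0.750 = 0.250
~~~a ⊗ a = max(0, 0.250 + 0.750 − 1) = max(0, 0.000) = 0.000
~c = 1 − 0.430 = 0.570
(~~~a ⊗ a) ∧ ~c = min(0.000, 0.570) = 0.000
((a ⊗ b) ∧ a) ∧ ((~~~a ⊗ a) ∧ ~c) = min(0.000, 0.000) = 0.000
~(((a ⊗ b) ∧ a) ∧ ((~~~a ⊗ a) ∧ ~c)) = 1 − 0.000 = 1.000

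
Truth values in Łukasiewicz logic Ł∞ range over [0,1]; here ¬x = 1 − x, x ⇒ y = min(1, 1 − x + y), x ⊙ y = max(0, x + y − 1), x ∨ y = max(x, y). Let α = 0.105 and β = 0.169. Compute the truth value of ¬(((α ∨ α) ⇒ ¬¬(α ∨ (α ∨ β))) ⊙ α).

0.895

α ∨ α = max(0.105, 0.105) = 0.105
α ∨ β = max(0.105, 0.169) = 0.169
α ∨ (α ∨ β) = max(0.105, 0.169) = 0.169
¬(α ∨ (α ∨ β)) = 1 − 0.169 = 0.831
¬¬(α ∨ (α ∨ β)) = 1 − 0.831 = 0.169
(α ∨ α) ⇒ ¬¬(α ∨ (α ∨ β)) = min(1, 1 − 0.105 + 0.169) = min(1, 1.064) = 1.000
((α ∨ α) ⇒ ¬¬(α ∨ (α ∨ β))) ⊙ α = max(0, 1.000 + 0.105 − 1) = max(0, 0.105) = 0.105
¬(((α ∨ α) ⇒ ¬¬(α ∨ (α ∨ β))) ⊙ α) = 1 − 0.105 = 0.895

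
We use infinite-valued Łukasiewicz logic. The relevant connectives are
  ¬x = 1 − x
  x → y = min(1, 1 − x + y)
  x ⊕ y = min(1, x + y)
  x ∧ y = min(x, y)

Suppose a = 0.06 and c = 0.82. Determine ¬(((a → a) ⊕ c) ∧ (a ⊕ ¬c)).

a → a = min(1, 1 − 0.06 + 0.06) = min(1, 1.00) = 1.00
(a → a) ⊕ c = min(1, 1.00 + 0.82) = min(1, 1.82) = 1.00
¬c = 1 − 0.82 = 0.18
a ⊕ ¬c = min(1, 0.06 + 0.18) = min(1, 0.24) = 0.24
((a → a) ⊕ c) ∧ (a ⊕ ¬c) = min(1.00, 0.24) = 0.24
¬(((a → a) ⊕ c) ∧ (a ⊕ ¬c)) = 1 − 0.24 = 0.76

0.76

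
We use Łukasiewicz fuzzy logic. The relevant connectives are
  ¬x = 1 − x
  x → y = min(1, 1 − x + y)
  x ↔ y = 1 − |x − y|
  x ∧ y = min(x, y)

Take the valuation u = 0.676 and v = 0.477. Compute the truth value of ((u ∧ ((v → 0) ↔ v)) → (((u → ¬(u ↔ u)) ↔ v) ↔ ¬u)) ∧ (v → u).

0.801

v → 0 = min(1, 1 − 0.477 + 0.000) = min(1, 0.523) = 0.523
(v → 0) ↔ v = 1 − |0.523 − 0.477| = 1 − 0.046 = 0.954
u ∧ ((v → 0) ↔ v) = min(0.676, 0.954) = 0.676
u ↔ u = 1 − |0.676 − 0.676| = 1 − 0.000 = 1.000
¬(u ↔ u) = 1 − 1.000 = 0.000
u → ¬(u ↔ u) = min(1, 1 − 0.676 + 0.000) = min(1, 0.324) = 0.324
(u → ¬(u ↔ u)) ↔ v = 1 − |0.324 − 0.477| = 1 − 0.153 = 0.847
¬u = 1 − 0.676 = 0.324
((u → ¬(u ↔ u)) ↔ v) ↔ ¬u = 1 − |0.847 − 0.324| = 1 − 0.523 = 0.477
(u ∧ ((v → 0) ↔ v)) → (((u → ¬(u ↔ u)) ↔ v) ↔ ¬u) = min(1, 1 − 0.676 + 0.477) = min(1, 0.801) = 0.801
v → u = min(1, 1 − 0.477 + 0.676) = min(1, 1.199) = 1.000
((u ∧ ((v → 0) ↔ v)) → (((u → ¬(u ↔ u)) ↔ v) ↔ ¬u)) ∧ (v → u) = min(0.801, 1.000) = 0.801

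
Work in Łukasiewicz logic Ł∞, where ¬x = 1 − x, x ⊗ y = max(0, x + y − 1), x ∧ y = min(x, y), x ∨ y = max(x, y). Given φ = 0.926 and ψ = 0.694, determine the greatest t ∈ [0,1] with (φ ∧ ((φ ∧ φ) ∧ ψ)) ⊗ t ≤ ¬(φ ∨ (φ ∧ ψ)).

φ ∧ φ = min(0.926, 0.926) = 0.926
(φ ∧ φ) ∧ ψ = min(0.926, 0.694) = 0.694
φ ∧ ((φ ∧ φ) ∧ ψ) = min(0.926, 0.694) = 0.694
So the left factor is φ ∧ ((φ ∧ φ) ∧ ψ) = 0.694.
φ ∧ ψ = min(0.926, 0.694) = 0.694
φ ∨ (φ ∧ ψ) = max(0.926, 0.694) = 0.926
¬(φ ∨ (φ ∧ ψ)) = 1 − 0.926 = 0.074
So the right-hand bound is ¬(φ ∨ (φ ∧ ψ)) = 0.074.
The residuum of the Łukasiewicz t-norm gives the supremum: min(1, 1 − 0.694 + 0.074).
1 − 0.694 + 0.074 = 0.380, so t = min(1, 0.380) = 0.380.
Check: 0.694 ⊗ 0.380 = max(0, 0.074) = 0.074 ≤ 0.074.

0.380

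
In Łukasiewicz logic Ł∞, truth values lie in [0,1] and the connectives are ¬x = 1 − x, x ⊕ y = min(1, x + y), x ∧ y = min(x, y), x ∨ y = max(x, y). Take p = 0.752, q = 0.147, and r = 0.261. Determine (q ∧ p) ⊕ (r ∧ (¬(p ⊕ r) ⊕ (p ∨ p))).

q ∧ p = min(0.147, 0.752) = 0.147
p ⊕ r = min(1, 0.752 + 0.261) = min(1, 1.013) = 1.000
¬(p ⊕ r) = 1 − 1.000 = 0.000
p ∨ p = max(0.752, 0.752) = 0.752
¬(p ⊕ r) ⊕ (p ∨ p) = min(1, 0.000 + 0.752) = min(1, 0.752) = 0.752
r ∧ (¬(p ⊕ r) ⊕ (p ∨ p)) = min(0.261, 0.752) = 0.261
(q ∧ p) ⊕ (r ∧ (¬(p ⊕ r) ⊕ (p ∨ p))) = min(1, 0.147 + 0.261) = min(1, 0.408) = 0.408

0.408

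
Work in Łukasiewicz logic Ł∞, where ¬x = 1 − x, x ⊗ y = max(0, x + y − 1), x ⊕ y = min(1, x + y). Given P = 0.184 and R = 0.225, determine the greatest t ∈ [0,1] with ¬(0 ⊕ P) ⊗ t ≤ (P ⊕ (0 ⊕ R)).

0.593

0 ⊕ P = min(1, 0.000 + 0.184) = min(1, 0.184) = 0.184
¬(0 ⊕ P) = 1 − 0.184 = 0.816
So the left factor is ¬(0 ⊕ P) = 0.816.
0 ⊕ R = min(1, 0.000 + 0.225) = min(1, 0.225) = 0.225
P ⊕ (0 ⊕ R) = min(1, 0.184 + 0.225) = min(1, 0.409) = 0.409
So the right-hand bound is P ⊕ (0 ⊕ R) = 0.409.
The residuum of the Łukasiewicz t-norm gives the supremum: min(1, 1 − 0.816 + 0.409).
1 − 0.816 + 0.409 = 0.593, so t = min(1, 0.593) = 0.593.
Check: 0.816 ⊗ 0.593 = max(0, 0.409) = 0.409 ≤ 0.409.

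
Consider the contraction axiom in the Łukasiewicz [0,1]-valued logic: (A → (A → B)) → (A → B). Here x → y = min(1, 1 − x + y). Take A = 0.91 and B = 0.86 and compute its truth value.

0.95

A → B = min(1, 1 − 0.91 + 0.86) = min(1, 0.95) = 0.95
A → (A → B) = min(1, 1 − 0.91 + 0.95) = min(1, 1.04) = 1.00
(A → (A → B)) → (A → B) = min(1, 1 − 1.00 + 0.95) = min(1, 0.95) = 0.95
(The value 0.95 < 1 shows this instance is not satisfied; fails in Ł∞ (the t-norm is not idempotent).)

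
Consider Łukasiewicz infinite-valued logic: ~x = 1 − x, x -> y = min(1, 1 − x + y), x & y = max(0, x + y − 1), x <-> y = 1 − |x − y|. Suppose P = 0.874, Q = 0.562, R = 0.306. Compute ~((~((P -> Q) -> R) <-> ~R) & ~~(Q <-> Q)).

0.312

P -> Q = min(1, 1 − 0.874 + 0.562) = min(1, 0.688) = 0.688
(P -> Q) -> R = min(1, 1 − 0.688 + 0.306) = min(1, 0.618) = 0.618
~((P -> Q) -> R) = 1 − 0.618 = 0.382
~R = 1 − 0.306 = 0.694
~((P -> Q) -> R) <-> ~R = 1 − |0.382 − 0.694| = 1 − 0.312 = 0.688
Q <-> Q = 1 − |0.562 − 0.562| = 1 − 0.000 = 1.000
~(Q <-> Q) = 1 − 1.000 = 0.000
~~(Q <-> Q) = 1 − 0.000 = 1.000
(~((P -> Q) -> R) <-> ~R) & ~~(Q <-> Q) = max(0, 0.688 + 1.000 − 1) = max(0, 0.688) = 0.688
~((~((P -> Q) -> R) <-> ~R) & ~~(Q <-> Q)) = 1 − 0.688 = 0.312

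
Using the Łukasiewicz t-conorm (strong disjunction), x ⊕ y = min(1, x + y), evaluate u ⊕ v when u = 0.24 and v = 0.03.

u ⊕ v = min(1, 0.24 + 0.03) = min(1, 0.27) = 0.27
For comparison, the Gödel t-conorm max(x, y) would give 0.24.

0.27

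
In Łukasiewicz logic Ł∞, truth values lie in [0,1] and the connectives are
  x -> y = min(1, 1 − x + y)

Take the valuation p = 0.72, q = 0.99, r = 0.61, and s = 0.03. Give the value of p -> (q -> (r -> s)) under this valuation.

0.71

r -> s = min(1, 1 − 0.61 + 0.03) = min(1, 0.42) = 0.42
q -> (r -> s) = min(1, 1 − 0.99 + 0.42) = min(1, 0.43) = 0.43
p -> (q -> (r -> s)) = min(1, 1 − 0.72 + 0.43) = min(1, 0.71) = 0.71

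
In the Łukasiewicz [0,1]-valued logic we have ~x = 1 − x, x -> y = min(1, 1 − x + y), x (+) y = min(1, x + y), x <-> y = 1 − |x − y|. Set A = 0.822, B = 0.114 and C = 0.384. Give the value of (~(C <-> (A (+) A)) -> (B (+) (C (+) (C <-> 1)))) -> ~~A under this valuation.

0.822

A (+) A = min(1, 0.822 + 0.822) = min(1, 1.644) = 1.000
C <-> (A (+) A) = 1 − |0.384 − 1.000| = 1 − 0.616 = 0.384
~(C <-> (A (+) A)) = 1 − 0.384 = 0.616
C <-> 1 = 1 − |0.384 − 1.000| = 1 − 0.616 = 0.384
C (+) (C <-> 1) = min(1, 0.384 + 0.384) = min(1, 0.768) = 0.768
B (+) (C (+) (C <-> 1)) = min(1, 0.114 + 0.768) = min(1, 0.882) = 0.882
~(C <-> (A (+) A)) -> (B (+) (C (+) (C <-> 1))) = min(1, 1 − 0.616 + 0.882) = min(1, 1.266) = 1.000
~A = 1 − 0.822 = 0.178
~~A = 1 − 0.178 = 0.822
(~(C <-> (A (+) A)) -> (B (+) (C (+) (C <-> 1)))) -> ~~A = min(1, 1 − 1.000 + 0.822) = min(1, 0.822) = 0.822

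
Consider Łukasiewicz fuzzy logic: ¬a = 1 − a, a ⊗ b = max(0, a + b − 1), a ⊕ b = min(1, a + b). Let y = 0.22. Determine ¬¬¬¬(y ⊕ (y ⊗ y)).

0.22

y ⊗ y = max(0, 0.22 + 0.22 − 1) = max(0, -0.56) = 0.00
y ⊕ (y ⊗ y) = min(1, 0.22 + 0.00) = min(1, 0.22) = 0.22
¬(y ⊕ (y ⊗ y)) = 1 − 0.22 = 0.78
¬¬(y ⊕ (y ⊗ y)) = 1 − 0.78 = 0.22
¬¬¬(y ⊕ (y ⊗ y)) = 1 − 0.22 = 0.78
¬¬¬¬(y ⊕ (y ⊗ y)) = 1 − 0.78 = 0.22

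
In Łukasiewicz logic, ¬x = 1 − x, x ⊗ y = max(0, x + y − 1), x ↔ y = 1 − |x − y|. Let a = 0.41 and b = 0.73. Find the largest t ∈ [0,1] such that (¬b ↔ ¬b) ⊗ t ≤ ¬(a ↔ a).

0.00

¬b = 1 − 0.73 = 0.27
¬b ↔ ¬b = 1 − |0.27 − 0.27| = 1 − 0.00 = 1.00
So the left factor is ¬b ↔ ¬b = 1.00.
a ↔ a = 1 − |0.41 − 0.41| = 1 − 0.00 = 1.00
¬(a ↔ a) = 1 − 1.00 = 0.00
So the right-hand bound is ¬(a ↔ a) = 0.00.
The residuum of the Łukasiewicz t-norm gives the supremum: min(1, 1 − 1.00 + 0.00).
1 − 1.00 + 0.00 = 0.00, so t = min(1, 0.00) = 0.00.
Check: 1.00 ⊗ 0.00 = max(0, 0.00) = 0.00 ≤ 0.00.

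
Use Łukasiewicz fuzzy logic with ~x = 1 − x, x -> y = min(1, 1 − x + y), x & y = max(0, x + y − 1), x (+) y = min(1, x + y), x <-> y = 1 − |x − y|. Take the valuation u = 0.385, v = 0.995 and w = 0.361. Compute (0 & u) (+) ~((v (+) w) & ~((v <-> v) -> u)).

0.385

0 & u = max(0, 0.000 + 0.385 − 1) = max(0, -0.615) = 0.000
v (+) w = min(1, 0.995 + 0.361) = min(1, 1.356) = 1.000
v <-> v = 1 − |0.995 − 0.995| = 1 − 0.000 = 1.000
(v <-> v) -> u = min(1, 1 − 1.000 + 0.385) = min(1, 0.385) = 0.385
~((v <-> v) -> u) = 1 − 0.385 = 0.615
(v (+) w) & ~((v <-> v) -> u) = max(0, 1.000 + 0.615 − 1) = max(0, 0.615) = 0.615
~((v (+) w) & ~((v <-> v) -> u)) = 1 − 0.615 = 0.385
(0 & u) (+) ~((v (+) w) & ~((v <-> v) -> u)) = min(1, 0.000 + 0.385) = min(1, 0.385) = 0.385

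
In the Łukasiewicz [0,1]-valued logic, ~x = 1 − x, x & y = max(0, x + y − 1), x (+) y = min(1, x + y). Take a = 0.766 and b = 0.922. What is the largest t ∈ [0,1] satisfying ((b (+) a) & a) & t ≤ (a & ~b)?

b (+) a = min(1, 0.922 + 0.766) = min(1, 1.688) = 1.000
(b (+) a) & a = max(0, 1.000 + 0.766 − 1) = max(0, 0.766) = 0.766
So the left factor is (b (+) a) & a = 0.766.
~b = 1 − 0.922 = 0.078
a & ~b = max(0, 0.766 + 0.078 − 1) = max(0, -0.156) = 0.000
So the right-hand bound is a & ~b = 0.000.
The residuum of the Łukasiewicz t-norm gives the supremum: min(1, 1 − 0.766 + 0.000).
1 − 0.766 + 0.000 = 0.234, so t = min(1, 0.234) = 0.234.
Check: 0.766 & 0.234 = max(0, 0.000) = 0.000 ≤ 0.000.

0.234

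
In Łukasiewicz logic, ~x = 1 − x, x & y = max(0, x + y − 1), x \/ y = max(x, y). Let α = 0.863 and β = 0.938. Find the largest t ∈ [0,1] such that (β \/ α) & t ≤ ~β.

0.124

β \/ α = max(0.938, 0.863) = 0.938
So the left factor is β \/ α = 0.938.
~β = 1 − 0.938 = 0.062
So the right-hand bound is ~β = 0.062.
The residuum of the Łukasiewicz t-norm gives the supremum: min(1, 1 − 0.938 + 0.062).
1 − 0.938 + 0.062 = 0.124, so t = min(1, 0.124) = 0.124.
Check: 0.938 & 0.124 = max(0, 0.062) = 0.062 ≤ 0.062.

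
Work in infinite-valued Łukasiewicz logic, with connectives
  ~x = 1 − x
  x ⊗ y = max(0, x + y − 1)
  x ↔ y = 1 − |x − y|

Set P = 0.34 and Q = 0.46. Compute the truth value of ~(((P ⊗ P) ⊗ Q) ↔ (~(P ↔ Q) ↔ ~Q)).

P ⊗ P = max(0, 0.34 + 0.34 − 1) = max(0, -0.32) = 0.00
(P ⊗ P) ⊗ Q = max(0, 0.00 + 0.46 − 1) = max(0, -0.54) = 0.00
P ↔ Q = 1 − |0.34 − 0.46| = 1 − 0.12 = 0.88
~(P ↔ Q) = 1 − 0.88 = 0.12
~Q = 1 − 0.46 = 0.54
~(P ↔ Q) ↔ ~Q = 1 − |0.12 − 0.54| = 1 − 0.42 = 0.58
((P ⊗ P) ⊗ Q) ↔ (~(P ↔ Q) ↔ ~Q) = 1 − |0.00 − 0.58| = 1 − 0.58 = 0.42
~(((P ⊗ P) ⊗ Q) ↔ (~(P ↔ Q) ↔ ~Q)) = 1 − 0.42 = 0.58

0.58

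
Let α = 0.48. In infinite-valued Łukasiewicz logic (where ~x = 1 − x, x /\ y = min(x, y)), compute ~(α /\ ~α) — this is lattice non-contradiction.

0.52

~α = 1 − 0.48 = 0.52
α /\ ~α = min(0.48, 0.52) = 0.48
~(α /\ ~α) = 1 − 0.48 = 0.52
(The value 0.52 < 1 shows this instance is not satisfied; not a Ł∞-tautology — its value is 1 − min(a, 1−a).)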